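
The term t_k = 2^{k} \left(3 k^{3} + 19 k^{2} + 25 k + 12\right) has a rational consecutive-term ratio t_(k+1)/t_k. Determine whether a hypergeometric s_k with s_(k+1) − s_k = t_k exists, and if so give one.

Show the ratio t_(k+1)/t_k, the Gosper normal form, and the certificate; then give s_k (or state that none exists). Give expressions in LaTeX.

s_k = 2^{k} \left(3 k^{3} + k^{2} + 3 k - 2\right)

t_(k+1)/t_k = 2*(3*k**3 + 28*k**2 + 72*k + 59)/(3*k**3 + 19*k**2 + 25*k + 12).
Factor: A=2; B=1; C=k**3 + 19*k**2/3 + 25*k/3 + 4.
Set up (2)·f(k+1) − (1)·f(k) − (k**3 + 19*k**2/3 + 25*k/3 + 4) = 0.
deg f ≤ 3 (via 0,0,3).
Solving with deg f ≤ 3: f(k) = (3*k**3 + k**2 + 3*k - 2)/3.
So s_k = (B(k−1)f/C)·t_k = ((3*k**3 + k**2 + 3*k - 2)/(3*k**3 + 19*k**2 + 25*k + 12))·t_k = 2**k*(3*k**3 + k**2 + 3*k - 2).
s_(k+1) − s_k = 2**k*(3*k**3 + 19*k**2 + 25*k + 12) = t_k.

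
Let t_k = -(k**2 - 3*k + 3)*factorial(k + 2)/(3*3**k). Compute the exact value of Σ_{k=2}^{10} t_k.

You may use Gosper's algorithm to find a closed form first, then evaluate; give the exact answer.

Σ = -179383088/729

The ratio is -(k + 3)*(3*k - (k + 1)**2)/(3*k**2 - 9*k + 9).
So A=k/3 + 1 and B=1, with C=k**2 - 3*k + 3.
Solve (k/3 + 1)·f(k+1) − (1)·f(k) = k**2 - 3*k + 3.
d = 1 from the (1,0,2) case.
A polynomial solution: f(k) = 3*(k - 4).
So s_k = (B(k−1)f/C)·t_k = (3*(k - 4)/(k**2 - 3*k + 3))·t_k = -(k - 4)*factorial(k + 2)/3**k.
Verify: -(k**2 - 3*k + 3)*factorial(k + 2)/(3*3**k) matches t_k.
Evaluate s at k=11 and k=2: -179379200/729 and 16/3; difference -179383088/729.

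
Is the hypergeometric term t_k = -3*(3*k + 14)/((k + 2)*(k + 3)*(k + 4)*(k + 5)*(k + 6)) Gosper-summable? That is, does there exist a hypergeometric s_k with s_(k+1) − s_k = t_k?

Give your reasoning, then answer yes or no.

The ratio is (k + 2)*(3*k + 17)/((k + 7)*(3*k + 14)).
So A=k + 2 and B=k + 7, with C=k + 14/3.
Set up (k + 2)·f(k+1) − (k + 6)·f(k) − (k + 14/3) = 0.
Degrees (1,1,1) ⇒ d ≤ 4.
Coefficient equations give f(k) = k*(k + 4)*(k**2 + 10*k + 31)/90.
Get s_k = R·t_k = k*(-k**2 - 10*k - 31)/(10*(k**3 + 10*k**2 + 31*k + 30)) with R(k) = B(k−1)f(k)/C(k) = k*(k + 4)*(k + 6)*(k**2 + 10*k + 31)/(30*(3*k + 14)).
Verify: 3*(-3*k - 14)/(k**5 + 20*k**4 + 155*k**3 + 580*k**2 + 1044*k + 720) matches t_k.

Yes. s_k = k*(-k**2 - 10*k - 31)/(10*(k**3 + 10*k**2 + 31*k + 30)).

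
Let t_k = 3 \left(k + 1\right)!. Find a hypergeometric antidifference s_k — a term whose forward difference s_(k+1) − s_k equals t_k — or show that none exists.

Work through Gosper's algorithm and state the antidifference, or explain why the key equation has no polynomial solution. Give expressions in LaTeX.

none (Gosper's algorithm certifies no s_k)

Ratio r(k) = k + 2.
So A=k + 2 and B=1, with C=1.
Set up (k + 2)·f(k+1) − (1)·f(k) − (1) = 0.
Bound: deg f ≤ -1.
deg f ≤ -1 is impossible — no certificate.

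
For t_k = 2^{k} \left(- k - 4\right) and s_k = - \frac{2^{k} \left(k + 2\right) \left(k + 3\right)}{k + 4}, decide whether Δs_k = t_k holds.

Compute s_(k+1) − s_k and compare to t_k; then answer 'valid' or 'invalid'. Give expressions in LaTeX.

s_(k+1) = -2**(k + 1)*(k + 3)*(k + 4)/(k + 5)
s_(k+1) − s_k = 2**k*(-k**3 - 12*k**2 - 49*k - 66)/(k**2 + 9*k + 20)
(s_(k+1) − s_k) − t_k = 2**k*(k**2 + 7*k + 14)/(k**2 + 9*k + 20)

Invalid: residual \frac{2^{k} \left(k^{2} + 7 k + 14\right)}{k^{2} + 9 k + 20} ≠ 0.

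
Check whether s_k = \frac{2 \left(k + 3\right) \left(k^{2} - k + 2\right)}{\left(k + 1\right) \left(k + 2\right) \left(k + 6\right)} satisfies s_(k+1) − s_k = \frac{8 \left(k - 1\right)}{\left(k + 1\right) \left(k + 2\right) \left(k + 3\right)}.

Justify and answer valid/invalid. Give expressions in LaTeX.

s_(k+1) = 2*(k + 4)*(-k + (k + 1)**2 + 1)/((k + 2)*(k + 3)*(k + 7))
s_(k+1) − s_k = 2*(7*k**3 + 42*k**2 + 53*k - 78)/(k**5 + 19*k**4 + 131*k**3 + 401*k**2 + 540*k + 252)
(s_(k+1) − s_k) − t_k = 6*(k**3 - 2*k**2 - 21*k + 30)/(k**5 + 19*k**4 + 131*k**3 + 401*k**2 + 540*k + 252)

Invalid: residual \frac{6 \left(k^{3} - 2 k^{2} - 21 k + 30\right)}{k^{5} + 19 k^{4} + 131 k^{3} + 401 k^{2} + 540 k + 252} ≠ 0.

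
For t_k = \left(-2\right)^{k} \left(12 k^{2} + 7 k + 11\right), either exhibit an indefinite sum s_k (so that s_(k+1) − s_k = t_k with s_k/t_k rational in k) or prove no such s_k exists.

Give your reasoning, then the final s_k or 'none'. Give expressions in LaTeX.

Ratio r(k) = 2*(-12*k**2 - 31*k - 30)/(12*k**2 + 7*k + 11).
A = -2, B = 1, C = k**2 + 7*k/12 + 11/12.
f must satisfy (-2)·f(k+1) − (1)·f(k) = k**2 + 7*k/12 + 11/12.
d = 2 from the (0,0,2) case.
Solve for f: f(k) = -(4*k**2 - 3*k + 3)/12 (degree 2 ≤ 2).
Certificate R = B(k−1)f/C = -(4*k**2 - 3*k + 3)/(12*k**2 + 7*k + 11) gives s_k = (-2)**k*(-4*k**2 + 3*k - 3).
Verify: (-2)**k*(12*k**2 + 7*k + 11) matches t_k.

s_k = \left(-2\right)^{k} \left(- 4 k^{2} + 3 k - 3\right)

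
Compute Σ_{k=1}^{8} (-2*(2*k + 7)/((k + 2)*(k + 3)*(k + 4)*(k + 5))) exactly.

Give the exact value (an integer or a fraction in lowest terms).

Σ = -256/2145

Ratio r(k) = (k + 2)*(2*k + 9)/((k + 6)*(2*k + 7)).
Take A(k)=k + 2, B(k)=k + 6, C(k)=k + 7/2.
Set up (k + 2)·f(k+1) − (k + 5)·f(k) − (k + 7/2) = 0.
From deg A=1, deg B=1, deg C=1: d=3.
Match coefficients ⇒ f(k) = k*(k + 3)*(k + 6)/16.
Certificate R = B(k−1)f/C = k*(k + 3)*(k + 5)*(k + 6)/(8*(2*k + 7)) gives s_k = k*(-k - 6)/(4*(k**2 + 6*k + 8)).
s_(k+1) − s_k = 2*(-2*k - 7)/(k**4 + 14*k**3 + 71*k**2 + 154*k + 120) = t_k.
Evaluate s at k=9 and k=1: -135/572 and -7/60; difference -256/2145.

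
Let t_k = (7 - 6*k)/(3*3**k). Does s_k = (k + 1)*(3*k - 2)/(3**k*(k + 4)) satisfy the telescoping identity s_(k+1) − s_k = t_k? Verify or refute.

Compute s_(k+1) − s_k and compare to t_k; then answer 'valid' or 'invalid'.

Invalid: residual 2*(3*k**2 + 13*k - 17)/(3**k*(k**2 + 9*k + 20)) ≠ 0.

s_(k+1) = (k + 2)*(3*k + 1)/(3*3**k*(k + 5))
s_(k+1) − s_k = (-6*k**3 - 29*k**2 + 21*k + 38)/(3*3**k*(k**2 + 9*k + 20))
(s_(k+1) − s_k) − t_k = 2*(3*k**2 + 13*k - 17)/(3**k*(k**2 + 9*k + 20))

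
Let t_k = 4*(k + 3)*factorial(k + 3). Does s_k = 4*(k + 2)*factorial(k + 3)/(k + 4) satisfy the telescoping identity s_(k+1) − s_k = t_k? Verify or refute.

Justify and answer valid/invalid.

Invalid: residual -8*(k**2 + 7*k + 11)*factorial(k + 3)/((k + 4)*(k + 5)) ≠ 0.

s_(k+1) = 4*(k + 3)*factorial(k + 4)/(k + 5)
s_(k+1) − s_k = 4*(k**3 + 10*k**2 + 33*k + 38)*factorial(k + 3)/((k + 4)*(k + 5))
(s_(k+1) − s_k) − t_k = -8*(k**2 + 7*k + 11)*factorial(k + 3)/((k + 4)*(k + 5))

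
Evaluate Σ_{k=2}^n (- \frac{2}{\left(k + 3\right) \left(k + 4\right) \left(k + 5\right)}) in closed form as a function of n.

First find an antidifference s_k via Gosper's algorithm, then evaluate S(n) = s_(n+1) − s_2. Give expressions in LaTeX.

Compute t_(k+1)/t_k: get (k + 3)/(k + 6).
Factor: A=k + 3; B=k + 6; C=1.
f must satisfy (k + 3)·f(k+1) − (k + 5)·f(k) = 1.
d = 2 from the (1,1,0) case.
A polynomial solution: f(k) = k*(k + 7)/24.
Certificate R = B(k−1)f/C = k*(k + 5)*(k + 7)/24 gives s_k = k*(-k - 7)/(12*(k + 3)*(k + 4)).
s_(k+1) − s_k = -2/(k**3 + 12*k**2 + 47*k + 60) = t_k.
s_(n+1) = (-n**2 - 9*n - 8)/(12*(n**2 + 9*n + 20)) and s_(2) = -1/20, so S(n) = (-n**2 - 9*n + 10)/(30*(n**2 + 9*n + 20)).

S(n) = \frac{- n^{2} - 9 n + 10}{30 \left(n^{2} + 9 n + 20\right)}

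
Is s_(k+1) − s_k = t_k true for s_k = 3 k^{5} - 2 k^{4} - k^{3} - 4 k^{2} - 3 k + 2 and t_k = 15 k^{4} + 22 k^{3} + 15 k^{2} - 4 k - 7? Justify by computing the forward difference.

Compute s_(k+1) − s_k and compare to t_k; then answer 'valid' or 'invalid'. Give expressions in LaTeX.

valid (s_(k+1) − s_k reduces to t_k)

s_(k+1) = 3*k**5 + 13*k**4 + 21*k**3 + 11*k**2 - 7*k - 5
s_(k+1) − s_k = 15*k**4 + 22*k**3 + 15*k**2 - 4*k - 7
(s_(k+1) − s_k) − t_k = 0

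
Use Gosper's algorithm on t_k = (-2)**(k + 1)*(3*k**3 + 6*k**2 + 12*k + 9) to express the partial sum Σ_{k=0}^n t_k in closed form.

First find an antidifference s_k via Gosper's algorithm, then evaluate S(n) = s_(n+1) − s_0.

Step 1: r(k) = 2*(-k**3 - 5*k**2 - 11*k - 10)/(k**3 + 2*k**2 + 4*k + 3).
Normal form (A,B,C) = (-2, 1, k**3 + 2*k**2 + 4*k + 3).
Key eq: (-2)·f(k+1) = (1)·f(k) + (k**3 + 2*k**2 + 4*k + 3).
Degrees (0,0,3) ⇒ d ≤ 3.
Solving with deg f ≤ 3: f(k) = -(k**3 + 2*k + 1)/3.
Then R = B(k−1)f/C = -(k**3 + 2*k + 1)/(3*(k + 1)*(k**2 + k + 3)), so s_k = R(k)·t_k = 2*(-2)**k*(k**3 + 2*k + 1).
Check: Δs_k = (-2)**(k + 1)*(3*k**3 + 6*k**2 + 12*k + 9). ✓
Evaluate: s_(n+1) = (-2)**(n + 2)*(-n**3 - 3*n**2 - 5*n - 4); subtract s_(0) = 2 ⇒ S(n) = -4*(-2)**n*n**3 - 12*(-2)**n*n**2 - 20*(-2)**n*n - 16*(-2)**n - 2.

S(n) = -4*(-2)**n*n**3 - 12*(-2)**n*n**2 - 20*(-2)**n*n - 16*(-2)**n - 2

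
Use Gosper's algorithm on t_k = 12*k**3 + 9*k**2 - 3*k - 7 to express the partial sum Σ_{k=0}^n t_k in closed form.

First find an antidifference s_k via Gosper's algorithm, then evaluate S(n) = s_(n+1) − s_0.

S(n) = 3*n**4 + 9*n**3 + 6*n**2 - 7*n - 7

r(k) = (12*k**3 + 45*k**2 + 51*k + 11)/(12*k**3 + 9*k**2 - 3*k - 7) after simplifying.
Gosper form: A/B · C(k+1)/C(k) with A=1, B=1, C=k**3 + 3*k**2/4 - k/4 - 7/12.
Key eq: (1)·f(k+1) = (1)·f(k) + (k**3 + 3*k**2/4 - k/4 - 7/12).
From deg A=0, deg B=0, deg C=3: d=4.
A polynomial solution: f(k) = k*(3*k**3 - 3*k**2 - 3*k - 4)/12.
Then R = B(k−1)f/C = k*(3*k**3 - 3*k**2 - 3*k - 4)/(12*k**3 + 9*k**2 - 3*k - 7), so s_k = R(k)·t_k = k*(3*k**3 - 3*k**2 - 3*k - 4).
Δs = 12*k**3 + 9*k**2 - 3*k - 7, as required.
Telescope: S(n) = s_(n+1) − s_(0) = 3*n**4 + 9*n**3 + 6*n**2 - 7*n - 7 − (0) = 3*n**4 + 9*n**3 + 6*n**2 - 7*n - 7.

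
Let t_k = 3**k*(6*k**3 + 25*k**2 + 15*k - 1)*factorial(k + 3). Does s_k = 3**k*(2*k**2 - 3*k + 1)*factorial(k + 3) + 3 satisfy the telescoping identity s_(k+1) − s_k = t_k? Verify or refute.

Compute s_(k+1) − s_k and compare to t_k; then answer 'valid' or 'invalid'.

valid (s_(k+1) − s_k reduces to t_k)

s_(k+1) = -3**(k + 1)*(3*k - 2*(k + 1)**2 + 2)*factorial(k + 4) + 3
s_(k+1) − s_k = 3**k*(6*k**3 + 25*k**2 + 15*k - 1)*factorial(k + 3)
(s_(k+1) − s_k) − t_k = 0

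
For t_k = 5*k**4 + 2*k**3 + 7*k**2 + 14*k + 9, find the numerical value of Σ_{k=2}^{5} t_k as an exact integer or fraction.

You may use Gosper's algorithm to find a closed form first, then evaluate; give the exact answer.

Step 1: r(k) = (5*k**4 + 22*k**3 + 43*k**2 + 54*k + 37)/(5*k**4 + 2*k**3 + 7*k**2 + 14*k + 9).
Take A(k)=1, B(k)=1, C(k)=k**4 + 2*k**3/5 + 7*k**2/5 + 14*k/5 + 9/5.
f must satisfy (1)·f(k+1) − (1)·f(k) = k**4 + 2*k**3/5 + 7*k**2/5 + 14*k/5 + 9/5.
Degrees (0,0,4) ⇒ d ≤ 5.
Solve for f: f(k) = k*(k**4 - 2*k**3 + 3*k**2 + 4*k + 3)/5 (degree 5 ≤ 5).
R(k) = B(k−1)·f(k)/C(k) = k*(k**4 - 2*k**3 + 3*k**2 + 4*k + 3)/(5*k**4 + 2*k**3 + 7*k**2 + 14*k + 9); s_k = R·t_k = k*(k**4 - 2*k**3 + 3*k**2 + 4*k + 3).
Verify: 5*k**4 + 2*k**3 + 7*k**2 + 14*k + 9 matches t_k.
Telescoping: Σ = s_(6) − s_(2) = 5994 − (46) = 5948.

Σ = 5948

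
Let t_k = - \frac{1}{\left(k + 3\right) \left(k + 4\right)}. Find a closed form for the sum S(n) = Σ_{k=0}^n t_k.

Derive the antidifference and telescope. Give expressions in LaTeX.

Compute t_(k+1)/t_k: get (k + 3)/(k + 5).
Gosper form: A/B · C(k+1)/C(k) with A=k + 3, B=k + 5, C=1.
Need (k + 3)·f(k+1) − (k + 4)·f(k) = 1.
d = 1 from the (1,1,0) case.
Match coefficients ⇒ f(k) = k/3.
Then R = B(k−1)f/C = k*(k + 4)/3, so s_k = R(k)·t_k = -k/(3*k + 9).
Verify: -1/(k**2 + 7*k + 12) matches t_k.
Telescope: S(n) = s_(n+1) − s_(0) = (-n - 1)/(3*(n + 4)) − (0) = (-n - 1)/(3*(n + 4)).

S(n) = \frac{- n - 1}{3 \left(n + 4\right)}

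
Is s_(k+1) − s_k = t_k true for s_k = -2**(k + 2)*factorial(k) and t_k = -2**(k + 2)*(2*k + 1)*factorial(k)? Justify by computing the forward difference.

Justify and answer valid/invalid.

Valid: the claim telescopes to t_k.

s_(k+1) = -2**(k + 3)*factorial(k + 1)
s_(k+1) − s_k = -2**(k + 2)*(2*k + 1)*factorial(k)
(s_(k+1) − s_k) − t_k = 0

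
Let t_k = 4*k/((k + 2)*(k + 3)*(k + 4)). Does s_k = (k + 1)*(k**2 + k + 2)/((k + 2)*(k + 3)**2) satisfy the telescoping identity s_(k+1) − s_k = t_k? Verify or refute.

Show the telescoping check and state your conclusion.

s_(k+1) = (k + 2)*(k + (k + 1)**2 + 3)/((k + 3)*(k + 4)**2)
s_(k+1) − s_k = 2*(3*k**3 + 15*k**2 + 18*k + 8)/(k**5 + 16*k**4 + 101*k**3 + 314*k**2 + 480*k + 288)
(s_(k+1) − s_k) − t_k = 2*(k**3 + k**2 - 6*k + 8)/(k**5 + 16*k**4 + 101*k**3 + 314*k**2 + 480*k + 288)

Invalid: residual 2*(k**3 + k**2 - 6*k + 8)/(k**5 + 16*k**4 + 101*k**3 + 314*k**2 + 480*k + 288) ≠ 0.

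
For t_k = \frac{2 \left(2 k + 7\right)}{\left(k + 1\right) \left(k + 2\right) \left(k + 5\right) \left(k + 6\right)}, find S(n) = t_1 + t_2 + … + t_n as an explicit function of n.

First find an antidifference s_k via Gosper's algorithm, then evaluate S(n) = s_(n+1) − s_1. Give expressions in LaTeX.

Ratio r(k) = (k + 1)*(k + 5)*(2*k + 9)/((k + 3)*(k + 7)*(2*k + 7)).
Normal form (A,B,C) = (k + 1, k + 7, k**3 + 21*k**2/2 + 73*k/2 + 42).
Set up (k + 1)·f(k+1) − (k + 6)·f(k) − (k**3 + 21*k**2/2 + 73*k/2 + 42) = 0.
From deg A=1, deg B=1, deg C=3: d=5.
Solving with deg f ≤ 5: f(k) = k*(k + 2)*(k + 3)*(k + 4)*(k + 6)/10.
So s_k = (B(k−1)f/C)·t_k = (k*(k + 2)*(k + 6)**2/(5*(2*k + 7)))·t_k = 2*k*(k + 6)/(5*(k**2 + 6*k + 5)).
s_(k+1) − s_k = 2*(2*k + 7)/(k**4 + 14*k**3 + 65*k**2 + 112*k + 60) = t_k.
s_(n+1) = 2*(n**2 + 8*n + 7)/(5*(n**2 + 8*n + 12)) and s_(1) = 7/30, so S(n) = n*(n + 8)/(6*(n**2 + 8*n + 12)).

S(n) = \frac{n \left(n + 8\right)}{6 \left(n^{2} + 8 n + 12\right)}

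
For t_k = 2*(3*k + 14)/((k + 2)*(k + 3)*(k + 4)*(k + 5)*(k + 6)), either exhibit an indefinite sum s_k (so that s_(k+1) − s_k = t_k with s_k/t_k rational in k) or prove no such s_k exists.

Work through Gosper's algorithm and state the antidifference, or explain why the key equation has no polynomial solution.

s_k = k*(k**2 + 10*k + 31)/(15*(k**3 + 10*k**2 + 31*k + 30))

r(k) = (k + 2)*(3*k + 17)/((k + 7)*(3*k + 14)) after simplifying.
So A=k + 2 and B=k + 7, with C=k + 14/3.
f must satisfy (k + 2)·f(k+1) − (k + 6)·f(k) = k + 14/3.
From deg A=1, deg B=1, deg C=1: d=4.
A polynomial solution: f(k) = k*(k + 4)*(k**2 + 10*k + 31)/90.
Then R = B(k−1)f/C = k*(k + 4)*(k + 6)*(k**2 + 10*k + 31)/(30*(3*k + 14)), so s_k = R(k)·t_k = k*(k**2 + 10*k + 31)/(15*(k**3 + 10*k**2 + 31*k + 30)).
Δs = 2*(3*k + 14)/(k**5 + 20*k**4 + 155*k**3 + 580*k**2 + 1044*k + 720), as required.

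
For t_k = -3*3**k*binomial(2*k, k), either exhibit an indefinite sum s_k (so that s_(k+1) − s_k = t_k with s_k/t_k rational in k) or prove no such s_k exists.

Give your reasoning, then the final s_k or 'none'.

Ratio r(k) = 6*(2*k + 1)/(k + 1).
Normal form (A,B,C) = (12*k + 6, k + 1, 1).
Set up (12*k + 6)·f(k+1) − (k)·f(k) − (1) = 0.
Degrees (1,1,0) ⇒ d ≤ -1.
deg f ≤ -1 is impossible — no certificate.

none (Gosper's algorithm certifies no s_k)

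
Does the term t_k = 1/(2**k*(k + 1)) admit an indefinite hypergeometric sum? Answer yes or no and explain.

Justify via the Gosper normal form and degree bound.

Step 1: r(k) = (k + 1)/(2*(k + 2)).
Gosper form: A/B · C(k+1)/C(k) with A=k/2 + 1/2, B=k + 2, C=1.
f must satisfy (k/2 + 1/2)·f(k+1) − (k + 1)·f(k) = 1.
deg f ≤ -1 (via 1,1,0).
Negative degree bound (-1): no f exists, t_k not Gosper-summable.

No; the degree bound rules out any f.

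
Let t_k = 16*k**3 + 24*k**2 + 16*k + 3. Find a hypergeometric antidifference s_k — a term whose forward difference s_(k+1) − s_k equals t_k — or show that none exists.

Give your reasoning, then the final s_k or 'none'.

s_k = 4*k**4 - k

Ratio r(k) = (16*k**3 + 72*k**2 + 112*k + 59)/(16*k**3 + 24*k**2 + 16*k + 3).
Factor: A=1; B=1; C=k**3 + 3*k**2/2 + k + 3/16.
Key eq: (1)·f(k+1) = (1)·f(k) + (k**3 + 3*k**2/2 + k + 3/16).
d = 4 from the (0,0,3) case.
Coefficient equations give f(k) = k*(4*k**3 - 1)/16.
So s_k = (B(k−1)f/C)·t_k = (k*(4*k**3 - 1)/(16*k**3 + 24*k**2 + 16*k + 3))·t_k = 4*k**4 - k.
s_(k+1) − s_k = -4*k**4 + 4*(k + 1)**4 - 1 = t_k.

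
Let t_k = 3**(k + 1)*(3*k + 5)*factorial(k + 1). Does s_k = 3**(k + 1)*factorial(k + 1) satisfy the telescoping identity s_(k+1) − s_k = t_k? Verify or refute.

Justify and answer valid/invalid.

s_(k+1) = 3**(k + 2)*factorial(k + 2)
s_(k+1) − s_k = 3**(k + 1)*(3*k + 5)*factorial(k + 1)
(s_(k+1) − s_k) − t_k = 0

Valid: the claim telescopes to t_k.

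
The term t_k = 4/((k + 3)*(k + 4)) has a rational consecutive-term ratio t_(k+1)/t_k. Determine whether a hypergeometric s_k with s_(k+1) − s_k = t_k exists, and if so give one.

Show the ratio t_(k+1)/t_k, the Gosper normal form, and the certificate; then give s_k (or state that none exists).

s_k = 4*k/(3*(k + 3))

Step 1: r(k) = (k + 3)/(k + 5).
A = k + 3, B = k + 5, C = 1.
Set up (k + 3)·f(k+1) − (k + 4)·f(k) − (1) = 0.
deg f ≤ 1 (via 1,1,0).
A polynomial solution: f(k) = k/3.
Then R = B(k−1)f/C = k*(k + 4)/3, so s_k = R(k)·t_k = 4*k/(3*(k + 3)).
s_(k+1) − s_k = 4/(k**2 + 7*k + 12) = t_k.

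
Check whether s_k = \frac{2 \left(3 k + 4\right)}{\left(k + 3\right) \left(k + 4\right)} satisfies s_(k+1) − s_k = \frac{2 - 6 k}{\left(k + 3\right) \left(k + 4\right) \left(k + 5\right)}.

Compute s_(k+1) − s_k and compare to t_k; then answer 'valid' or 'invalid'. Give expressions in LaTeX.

s_(k+1) = 2*(3*k + 7)/((k + 4)*(k + 5))
s_(k+1) − s_k = 2*(1 - 3*k)/(k**3 + 12*k**2 + 47*k + 60)
(s_(k+1) − s_k) − t_k = 0

Valid — Δs_k = t_k.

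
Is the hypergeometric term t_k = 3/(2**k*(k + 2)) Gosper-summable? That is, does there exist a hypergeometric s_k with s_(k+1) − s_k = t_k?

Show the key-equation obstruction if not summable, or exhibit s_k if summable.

Compute t_(k+1)/t_k: get (k + 2)/(2*(k + 3)).
So A=k/2 + 1 and B=k + 3, with C=1.
Key eq: (k/2 + 1)·f(k+1) = (k + 2)·f(k) + (1).
From deg A=1, deg B=1, deg C=0: d=-1.
d = -1 < 0 ⇒ no nonzero polynomial f; not summable.

No. Not Gosper-summable.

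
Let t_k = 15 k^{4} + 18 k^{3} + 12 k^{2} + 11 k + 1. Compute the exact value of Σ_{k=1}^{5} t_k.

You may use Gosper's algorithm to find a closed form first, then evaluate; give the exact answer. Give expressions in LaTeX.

Σ = 19565

Ratio r(k) = (15*k**4 + 78*k**3 + 156*k**2 + 149*k + 57)/(15*k**4 + 18*k**3 + 12*k**2 + 11*k + 1).
Factor: A=1; B=1; C=k**4 + 6*k**3/5 + 4*k**2/5 + 11*k/15 + 1/15.
Solve (1)·f(k+1) − (1)·f(k) = k**4 + 6*k**3/5 + 4*k**2/5 + 11*k/15 + 1/15.
Bound: deg f ≤ 5.
Match coefficients ⇒ f(k) = k*(3*k**4 - 3*k**3 + 4*k - 3)/15.
So s_k = (B(k−1)f/C)·t_k = (k*(3*k**4 - 3*k**3 + 4*k - 3)/(15*k**4 + 18*k**3 + 12*k**2 + 11*k + 1))·t_k = k*(3*k**4 - 3*k**3 + 4*k - 3).
s_(k+1) − s_k = 15*k**4 + 18*k**3 + 12*k**2 + 11*k + 1 = t_k.
Telescoping: Σ = s_(6) − s_(1) = 19566 − (1) = 19565.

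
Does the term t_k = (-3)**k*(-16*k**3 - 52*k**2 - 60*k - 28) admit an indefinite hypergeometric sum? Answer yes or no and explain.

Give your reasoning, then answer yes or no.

Yes. s_k = (-3)**k*(4*k**3 + 4*k**2 + 1).

Compute t_(k+1)/t_k: get 3*(-4*k**3 - 25*k**2 - 53*k - 39)/(4*k**3 + 13*k**2 + 15*k + 7).
Normal form (A,B,C) = (-3, 1, k**3 + 13*k**2/4 + 15*k/4 + 7/4).
Set up (-3)·f(k+1) − (1)·f(k) − (k**3 + 13*k**2/4 + 15*k/4 + 7/4) = 0.
deg f ≤ 3 (via 0,0,3).
Solving with deg f ≤ 3: f(k) = -(4*k**3 + 4*k**2 + 1)/16.
R(k) = B(k−1)·f(k)/C(k) = -(4*k**3 + 4*k**2 + 1)/(4*(4*k**3 + 13*k**2 + 15*k + 7)); s_k = R·t_k = (-3)**k*(4*k**3 + 4*k**2 + 1).
Δs = (-3)**k*(-16*k**3 - 52*k**2 - 60*k - 28), as required.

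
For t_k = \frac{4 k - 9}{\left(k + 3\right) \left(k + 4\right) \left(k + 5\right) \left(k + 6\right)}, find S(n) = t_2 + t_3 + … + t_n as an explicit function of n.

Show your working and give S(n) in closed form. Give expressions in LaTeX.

t_(k+1)/t_k = (k + 3)*(4*k - 5)/((k + 7)*(4*k - 9)).
Normal form (A,B,C) = (k + 3, k + 7, k - 9/4).
f must satisfy (k + 3)·f(k+1) − (k + 6)·f(k) = k - 9/4.
From deg A=1, deg B=1, deg C=1: d=3.
Coefficient equations give f(k) = -k*(k**2 + 12*k + 167)/240.
Get s_k = R·t_k = k*(-k**2 - 12*k - 167)/(60*(k + 3)*(k + 4)*(k + 5)) with R(k) = B(k−1)f(k)/C(k) = -k*(k + 6)*(k**2 + 12*k + 167)/(60*(4*k - 9)).
Verify: (4*k - 9)/(k**4 + 18*k**3 + 119*k**2 + 342*k + 360) matches t_k.
Telescope: S(n) = s_(n+1) − s_(2) = (-n**3 - 15*n**2 - 194*n - 180)/(60*(n**3 + 15*n**2 + 74*n + 120)) − (-13/420) = (n**3 + 15*n**2 - 66*n + 50)/(70*(n**3 + 15*n**2 + 74*n + 120)).

S(n) = \frac{n^{3} + 15 n^{2} - 66 n + 50}{70 \left(n^{3} + 15 n^{2} + 74 n + 120\right)}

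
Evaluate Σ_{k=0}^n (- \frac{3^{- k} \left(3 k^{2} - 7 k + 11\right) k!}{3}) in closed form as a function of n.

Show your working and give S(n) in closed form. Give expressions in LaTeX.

t_(k+1)/t_k = (k + 1)*(-7*k + 3*(k + 1)**2 + 4)/(3*(3*k**2 - 7*k + 11)).
Take A(k)=k/3 + 1/3, B(k)=1, C(k)=k**2 - 7*k/3 + 11/3.
Solve (k/3 + 1/3)·f(k+1) − (1)·f(k) = k**2 - 7*k/3 + 11/3.
Bound: deg f ≤ 1.
Match coefficients ⇒ f(k) = 3*k - 4.
So s_k = (B(k−1)f/C)·t_k = (3*(3*k - 4)/(3*k**2 - 7*k + 11))·t_k = -(3*k - 4)*factorial(k)/3**k.
s_(k+1) − s_k = -(3*k**2 - 7*k + 11)*factorial(k)/(3*3**k) = t_k.
Σ_(k=0)^n t_k = s_(n+1) − s_(0) = (-3**(-n - 1)*(3*n - 1)*factorial(n + 1)) − (4), i.e. (-12*3**n - 3*n**2*factorial(n) - 2*n*factorial(n) + factorial(n))/(3*3**n).

S(n) = \frac{3^{- n} \left(- 12 \cdot 3^{n} - 3 n^{2} n! - 2 n n! + n!\right)}{3}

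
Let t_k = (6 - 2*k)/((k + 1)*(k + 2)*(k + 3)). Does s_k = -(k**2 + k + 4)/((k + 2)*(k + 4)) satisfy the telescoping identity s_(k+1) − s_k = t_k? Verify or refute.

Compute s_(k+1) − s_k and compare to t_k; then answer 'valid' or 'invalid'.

s_(k+1) = (-k - (k + 1)**2 - 5)/((k + 3)*(k + 5))
s_(k+1) − s_k = (-5*k**2 - 13*k + 12)/(k**4 + 14*k**3 + 71*k**2 + 154*k + 120)
(s_(k+1) − s_k) − t_k = 3*(-k**3 - 2*k**2 - 5*k - 36)/(k**5 + 15*k**4 + 85*k**3 + 225*k**2 + 274*k + 120)

Invalid: residual 3*(-k**3 - 2*k**2 - 5*k - 36)/(k**5 + 15*k**4 + 85*k**3 + 225*k**2 + 274*k + 120) ≠ 0.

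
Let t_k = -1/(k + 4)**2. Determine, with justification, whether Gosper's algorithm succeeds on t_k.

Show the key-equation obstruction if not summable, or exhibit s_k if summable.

Step 1: r(k) = (k + 4)**2/(k + 5)**2.
Normal form (A,B,C) = (k**2 + 8*k + 16, k**2 + 10*k + 25, 1).
Key eq: (k**2 + 8*k + 16)·f(k+1) = (k**2 + 8*k + 16)·f(k) + (1).
From deg A=2, deg B=2, deg C=0: d=0.
Write f(k) = c0. Then LHS − RHS = -1, requiring -1 = 0: contradictory. No certificate.

No; the coefficient equations for f are inconsistent.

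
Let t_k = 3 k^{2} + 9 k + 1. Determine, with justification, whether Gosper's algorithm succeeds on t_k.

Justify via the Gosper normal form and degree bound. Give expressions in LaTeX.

r(k) = (3*k**2 + 15*k + 13)/(3*k**2 + 9*k + 1) after simplifying.
So A=1 and B=1, with C=k**2 + 3*k + 1/3.
Solve (1)·f(k+1) − (1)·f(k) = k**2 + 3*k + 1/3.
From deg A=0, deg B=0, deg C=2: d=3.
Match coefficients ⇒ f(k) = k*(k**2 + 3*k - 3)/3.
R(k) = B(k−1)·f(k)/C(k) = k*(k**2 + 3*k - 3)/(3*k**2 + 9*k + 1); s_k = R·t_k = k*(k**2 + 3*k - 3).
s_(k+1) − s_k = 3*k**2 + 9*k + 1 = t_k.

Yes. s_k = k \left(k^{2} + 3 k - 3\right).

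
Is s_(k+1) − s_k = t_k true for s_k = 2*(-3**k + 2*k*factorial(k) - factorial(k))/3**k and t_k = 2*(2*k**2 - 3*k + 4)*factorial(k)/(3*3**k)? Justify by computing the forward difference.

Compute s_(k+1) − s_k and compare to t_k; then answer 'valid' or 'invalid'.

Valid: the claim telescopes to t_k.

s_(k+1) = 2*(-3*3**k + 2*k**2*factorial(k) + 3*k*factorial(k) + factorial(k))/(3*3**k)
s_(k+1) − s_k = 2*(2*k**2 - 3*k + 4)*factorial(k)/(3*3**k)
(s_(k+1) − s_k) − t_k = 0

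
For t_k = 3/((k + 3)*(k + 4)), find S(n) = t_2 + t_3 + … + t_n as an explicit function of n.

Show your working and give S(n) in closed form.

S(n) = 3*(n - 1)/(5*(n + 4))

Compute t_(k+1)/t_k: get (k + 3)/(k + 5).
Factor: A=k + 3; B=k + 5; C=1.
Key eq: (k + 3)·f(k+1) = (k + 4)·f(k) + (1).
From deg A=1, deg B=1, deg C=0: d=1.
Solving with deg f ≤ 1: f(k) = k/3.
Get s_k = R·t_k = k/(k + 3) with R(k) = B(k−1)f(k)/C(k) = k*(k + 4)/3.
Δs = 3/(k**2 + 7*k + 12), as required.
Evaluate: s_(n+1) = (n + 1)/(n + 4); subtract s_(2) = 2/5 ⇒ S(n) = 3*(n - 1)/(5*(n + 4)).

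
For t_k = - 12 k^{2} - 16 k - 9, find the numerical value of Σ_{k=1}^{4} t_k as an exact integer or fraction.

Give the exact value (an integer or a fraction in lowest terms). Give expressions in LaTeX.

Σ = -556

Compute t_(k+1)/t_k: get (12*k**2 + 40*k + 37)/(12*k**2 + 16*k + 9).
Take A(k)=1, B(k)=1, C(k)=k**2 + 4*k/3 + 3/4.
Solve (1)·f(k+1) − (1)·f(k) = k**2 + 4*k/3 + 3/4.
d = 3 from the (0,0,2) case.
Match coefficients ⇒ f(k) = k*(4*k**2 + 2*k + 3)/12.
So s_k = (B(k−1)f/C)·t_k = (k*(4*k**2 + 2*k + 3)/(12*k**2 + 16*k + 9))·t_k = k*(-4*k**2 - 2*k - 3).
s_(k+1) − s_k = -12*k**2 - 16*k - 9 = t_k.
Sum = s_(5) − s_(1); s_(5) = -565, s_(1) = -9 ⇒ -556.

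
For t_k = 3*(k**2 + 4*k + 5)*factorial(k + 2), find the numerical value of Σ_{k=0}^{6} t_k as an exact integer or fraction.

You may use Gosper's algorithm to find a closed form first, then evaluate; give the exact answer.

r(k) = (k + 3)*(4*k + (k + 1)**2 + 9)/(k**2 + 4*k + 5) after simplifying.
So A=k + 3 and B=1, with C=k**2 + 4*k + 5.
Key eq: (k + 3)·f(k+1) = (1)·f(k) + (k**2 + 4*k + 5).
From deg A=1, deg B=0, deg C=2: d=1.
Solve for f: f(k) = k + 1 (degree 1 ≤ 1).
R(k) = B(k−1)·f(k)/C(k) = (k + 1)/(k**2 + 4*k + 5); s_k = R·t_k = 3*(k + 1)*factorial(k + 2).
Δs = 3*(k**2 + 4*k + 5)*factorial(k + 2), as required.
Telescoping: Σ = s_(7) − s_(0) = 8709120 − (6) = 8709114.

Σ = 8709114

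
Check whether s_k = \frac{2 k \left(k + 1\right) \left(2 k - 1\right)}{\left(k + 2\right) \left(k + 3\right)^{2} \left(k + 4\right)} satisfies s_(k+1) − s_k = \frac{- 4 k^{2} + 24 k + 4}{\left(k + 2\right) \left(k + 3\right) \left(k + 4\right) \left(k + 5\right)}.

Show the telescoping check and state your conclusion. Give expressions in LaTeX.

Invalid: residual \frac{4 \left(4 k^{3} + 3 k^{2} - 43 k - 6\right)}{k^{6} + 21 k^{5} + 181 k^{4} + 819 k^{3} + 2050 k^{2} + 2688 k + 1440} ≠ 0.

s_(k+1) = 2*(k + 1)*(k + 2)*(2*k + 1)/((k + 3)*(k + 4)**2*(k + 5))
s_(k+1) − s_k = 2*(k + 1)*(-k*(k + 4)*(k + 5)*(2*k - 1) + (k + 2)**2*(k + 3)*(2*k + 1))/((k + 2)*(k + 3)**2*(k + 4)**2*(k + 5))
(s_(k+1) − s_k) − t_k = 4*(4*k**3 + 3*k**2 - 43*k - 6)/(k**6 + 21*k**5 + 181*k**4 + 819*k**3 + 2050*k**2 + 2688*k + 1440)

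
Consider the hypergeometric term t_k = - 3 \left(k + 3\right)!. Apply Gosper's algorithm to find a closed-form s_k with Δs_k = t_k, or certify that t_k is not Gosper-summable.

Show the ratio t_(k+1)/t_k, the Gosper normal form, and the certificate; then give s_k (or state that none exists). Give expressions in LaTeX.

Compute t_(k+1)/t_k: get k + 4.
Factor: A=k + 4; B=1; C=1.
Set up (k + 4)·f(k+1) − (1)·f(k) − (1) = 0.
Bound: deg f ≤ -1.
deg f ≤ -1 is impossible — no certificate.

none (Gosper's algorithm certifies no s_k)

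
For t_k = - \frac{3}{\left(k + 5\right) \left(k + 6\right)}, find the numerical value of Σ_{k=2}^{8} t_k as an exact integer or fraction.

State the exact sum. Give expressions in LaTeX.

t_(k+1)/t_k = (k + 5)/(k + 7).
Factor: A=k + 5; B=k + 7; C=1.
Solve (k + 5)·f(k+1) − (k + 6)·f(k) = 1.
Degrees (1,1,0) ⇒ d ≤ 1.
Solve for f: f(k) = k/5 (degree 1 ≤ 1).
R(k) = B(k−1)·f(k)/C(k) = k*(k + 6)/5; s_k = R·t_k = -3*k/(5*k + 25).
Δs = -3/(k**2 + 11*k + 30), as required.
Telescoping: Σ = s_(9) − s_(2) = -27/70 − (-6/35) = -3/14.

Σ = -3/14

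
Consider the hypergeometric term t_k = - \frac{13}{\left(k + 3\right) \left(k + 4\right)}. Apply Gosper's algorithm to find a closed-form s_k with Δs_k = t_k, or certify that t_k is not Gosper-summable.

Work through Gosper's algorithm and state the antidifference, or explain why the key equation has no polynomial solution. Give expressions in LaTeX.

r(k) = (k + 3)/(k + 5) after simplifying.
Gosper form: A/B · C(k+1)/C(k) with A=k + 3, B=k + 5, C=1.
Need (k + 3)·f(k+1) − (k + 4)·f(k) = 1.
d = 1 from the (1,1,0) case.
Match coefficients ⇒ f(k) = k/3.
Get s_k = R·t_k = -13*k/(3*k + 9) with R(k) = B(k−1)f(k)/C(k) = k*(k + 4)/3.
s_(k+1) − s_k = -13/(k**2 + 7*k + 12) = t_k.

s_k = - \frac{13 k}{3 k + 9}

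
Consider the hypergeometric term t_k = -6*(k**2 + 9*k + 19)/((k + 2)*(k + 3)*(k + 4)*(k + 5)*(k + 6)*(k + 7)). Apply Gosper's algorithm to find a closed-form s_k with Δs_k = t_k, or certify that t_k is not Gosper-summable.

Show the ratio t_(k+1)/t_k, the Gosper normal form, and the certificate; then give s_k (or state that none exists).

s_k = k*(-k**2 - 12*k - 44)/(24*(k**3 + 12*k**2 + 44*k + 48))

Ratio r(k) = (k + 2)*(9*k + (k + 1)**2 + 28)/((k + 8)*(k**2 + 9*k + 19)).
Take A(k)=k + 2, B(k)=k + 8, C(k)=k**2 + 9*k + 19.
f must satisfy (k + 2)·f(k+1) − (k + 7)·f(k) = k**2 + 9*k + 19.
Degrees (1,1,2) ⇒ d ≤ 5.
Solving with deg f ≤ 5: f(k) = k*(k + 3)*(k + 5)*(k**2 + 12*k + 44)/144.
Get s_k = R·t_k = k*(-k**2 - 12*k - 44)/(24*(k**3 + 12*k**2 + 44*k + 48)) with R(k) = B(k−1)f(k)/C(k) = k*(k + 3)*(k + 5)*(k + 7)*(k**2 + 12*k + 44)/(144*(k**2 + 9*k + 19)).
Check: Δs_k = 6*(-k**2 - 9*k - 19)/(k**6 + 27*k**5 + 295*k**4 + 1665*k**3 + 5104*k**2 + 8028*k + 5040). ✓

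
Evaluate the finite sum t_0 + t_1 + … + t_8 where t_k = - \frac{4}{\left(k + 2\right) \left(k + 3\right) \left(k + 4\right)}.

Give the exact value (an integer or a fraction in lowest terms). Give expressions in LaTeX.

t_(k+1)/t_k = (k + 2)/(k + 5).
Factor: A=k + 2; B=k + 5; C=1.
Need (k + 2)·f(k+1) − (k + 4)·f(k) = 1.
Degrees (1,1,0) ⇒ d ≤ 2.
Solving with deg f ≤ 2: f(k) = k*(k + 5)/12.
Certificate R = B(k−1)f/C = k*(k + 4)*(k + 5)/12 gives s_k = k*(-k - 5)/(3*(k + 2)*(k + 3)).
Δs = -4/(k**3 + 9*k**2 + 26*k + 24), as required.
Σ_(k=0)^(8) t_k = s_(9) − s_(0) = -7/22 − (0) = -7/22.

Σ = -7/22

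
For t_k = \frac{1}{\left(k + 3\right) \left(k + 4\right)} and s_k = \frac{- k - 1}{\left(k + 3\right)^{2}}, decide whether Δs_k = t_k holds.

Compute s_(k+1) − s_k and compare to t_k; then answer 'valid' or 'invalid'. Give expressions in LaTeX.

s_(k+1) = (-k - 2)/(k + 4)**2
s_(k+1) − s_k = (k**2 + 3*k - 2)/(k**4 + 14*k**3 + 73*k**2 + 168*k + 144)
(s_(k+1) − s_k) − t_k = 2*(-2*k - 7)/(k**4 + 14*k**3 + 73*k**2 + 168*k + 144)

Invalid: residual \frac{2 \left(- 2 k - 7\right)}{k^{4} + 14 k^{3} + 73 k^{2} + 168 k + 144} ≠ 0.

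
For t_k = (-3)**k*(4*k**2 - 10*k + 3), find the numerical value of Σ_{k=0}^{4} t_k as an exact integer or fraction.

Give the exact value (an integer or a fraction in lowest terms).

Σ = 1947

The ratio is 3*(-4*k**2 + 2*k + 3)/(4*k**2 - 10*k + 3).
Gosper form: A/B · C(k+1)/C(k) with A=-3, B=1, C=k**2 - 5*k/2 + 3/4.
Set up (-3)·f(k+1) − (1)·f(k) − (k**2 - 5*k/2 + 3/4) = 0.
Degrees (0,0,2) ⇒ d ≤ 2.
A polynomial solution: f(k) = -(k - 3)*(k - 1)/4.
Then R = B(k−1)f/C = -(k - 3)*(k - 1)/(4*k**2 - 10*k + 3), so s_k = R(k)·t_k = (-3)**k*(-k**2 + 4*k - 3).
Verify: (-3)**k*(4*k**2 - 10*k + 3) matches t_k.
Σ_(k=0)^(4) t_k = s_(5) − s_(0) = 1944 − (-3) = 1947.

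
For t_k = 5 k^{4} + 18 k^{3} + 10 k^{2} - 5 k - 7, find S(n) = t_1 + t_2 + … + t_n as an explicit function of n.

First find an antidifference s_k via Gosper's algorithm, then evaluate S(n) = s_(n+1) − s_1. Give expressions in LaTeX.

S(n) = n \left(n^{4} + 7 n^{3} + 14 n^{2} + 7 n - 8\right)

Compute t_(k+1)/t_k: get (5*k**4 + 38*k**3 + 94*k**2 + 89*k + 21)/(5*k**4 + 18*k**3 + 10*k**2 - 5*k - 7).
A = 1, B = 1, C = k**4 + 18*k**3/5 + 2*k**2 - k - 7/5.
Set up (1)·f(k+1) − (1)·f(k) − (k**4 + 18*k**3/5 + 2*k**2 - k - 7/5) = 0.
deg f ≤ 5 (via 0,0,4).
A polynomial solution: f(k) = k*(k**4 + 2*k**3 - 4*k**2 - 3*k - 3)/5.
So s_k = (B(k−1)f/C)·t_k = (k*(k**4 + 2*k**3 - 4*k**2 - 3*k - 3)/(5*k**4 + 18*k**3 + 10*k**2 - 5*k - 7))·t_k = k*(k**4 + 2*k**3 - 4*k**2 - 3*k - 3).
Δs = 5*k**4 + 18*k**3 + 10*k**2 - 5*k - 7, as required.
Evaluate: s_(n+1) = n**5 + 7*n**4 + 14*n**3 + 7*n**2 - 8*n - 7; subtract s_(1) = -7 ⇒ S(n) = n*(n**4 + 7*n**3 + 14*n**2 + 7*n - 8).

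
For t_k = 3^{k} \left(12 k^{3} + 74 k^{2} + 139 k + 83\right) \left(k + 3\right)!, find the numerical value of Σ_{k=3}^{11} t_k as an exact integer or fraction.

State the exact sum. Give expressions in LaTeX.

The ratio is 3*(12*k**4 + 158*k**3 + 763*k**2 + 1600*k + 1232)/(12*k**3 + 74*k**2 + 139*k + 83).
A = 3*k + 12, B = 1, C = k**3 + 37*k**2/6 + 139*k/12 + 83/12.
Key eq: (3*k + 12)·f(k+1) = (1)·f(k) + (k**3 + 37*k**2/6 + 139*k/12 + 83/12).
Bound: deg f ≤ 2.
Coefficient equations give f(k) = (4*k**2 + 2*k + 1)/12.
Get s_k = R·t_k = 3**k*(4*k**2 + 2*k + 1)*factorial(k + 3) with R(k) = B(k−1)f(k)/C(k) = (4*k**2 + 2*k + 1)/(12*k**3 + 74*k**2 + 139*k + 83).
Check: Δs_k = 3**k*(12*k**3 + 74*k**2 + 139*k + 83)*factorial(k + 3). ✓
Telescoping: Σ = s_(12) − s_(3) = 417666016056377088000 − (835920) = 417666016056376252080.

Σ = 417666016056376252080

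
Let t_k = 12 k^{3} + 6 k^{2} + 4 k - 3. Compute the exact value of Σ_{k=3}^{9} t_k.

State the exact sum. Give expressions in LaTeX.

r(k) = (12*k**3 + 42*k**2 + 52*k + 19)/(12*k**3 + 6*k**2 + 4*k - 3) after simplifying.
So A=1 and B=1, with C=k**3 + k**2/2 + k/3 - 1/4.
f must satisfy (1)·f(k+1) − (1)·f(k) = k**3 + k**2/2 + k/3 - 1/4.
d = 4 from the (0,0,3) case.
Solve for f: f(k) = k*(3*k**3 - 4*k**2 + 2*k - 4)/12 (degree 4 ≤ 4).
R(k) = B(k−1)·f(k)/C(k) = k*(3*k**3 - 4*k**2 + 2*k - 4)/(12*k**3 + 6*k**2 + 4*k - 3); s_k = R·t_k = k*(3*k**3 - 4*k**2 + 2*k - 4).
Check: Δs_k = 12*k**3 + 6*k**2 + 4*k - 3. ✓
Evaluate s at k=10 and k=3: 26160 and 141; difference 26019.

Σ = 26019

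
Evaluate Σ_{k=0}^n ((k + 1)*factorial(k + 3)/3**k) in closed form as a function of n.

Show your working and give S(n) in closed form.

Step 1: r(k) = (k + 2)*(k + 4)/(3*(k + 1)).
Factor: A=k/3 + 4/3; B=1; C=k + 1.
Key eq: (k/3 + 4/3)·f(k+1) = (1)·f(k) + (k + 1).
Degrees (1,0,1) ⇒ d ≤ 0.
Solving with deg f ≤ 0: f(k) = 3.
R(k) = B(k−1)·f(k)/C(k) = 3/(k + 1); s_k = R·t_k = 3**(1 - k)*factorial(k + 3).
Δs = (k + 1)*factorial(k + 3)/3**k, as required.
s_(n+1) = factorial(n + 4)/3**n and s_(0) = 18, so S(n) = -18 + factorial(n + 4)/3**n.

S(n) = -18 + factorial(n + 4)/3**n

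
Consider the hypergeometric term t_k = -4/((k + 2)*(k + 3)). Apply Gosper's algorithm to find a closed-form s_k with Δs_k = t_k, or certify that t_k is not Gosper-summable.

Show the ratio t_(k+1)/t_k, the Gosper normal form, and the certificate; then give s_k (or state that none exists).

Step 1: r(k) = (k + 2)/(k + 4).
Factor: A=k + 2; B=k + 4; C=1.
Need (k + 2)·f(k+1) − (k + 3)·f(k) = 1.
deg f ≤ 1 (via 1,1,0).
Solving with deg f ≤ 1: f(k) = k/2.
So s_k = (B(k−1)f/C)·t_k = (k*(k + 3)/2)·t_k = -2*k/(k + 2).
s_(k+1) − s_k = -4/(k**2 + 5*k + 6) = t_k.

s_k = -2*k/(k + 2)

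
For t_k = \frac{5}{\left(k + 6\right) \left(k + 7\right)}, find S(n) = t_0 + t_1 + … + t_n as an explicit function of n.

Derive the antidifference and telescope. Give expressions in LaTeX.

The ratio is (k + 6)/(k + 8).
A = k + 6, B = k + 8, C = 1.
Key eq: (k + 6)·f(k+1) = (k + 7)·f(k) + (1).
From deg A=1, deg B=1, deg C=0: d=1.
A polynomial solution: f(k) = k/6.
R(k) = B(k−1)·f(k)/C(k) = k*(k + 7)/6; s_k = R·t_k = 5*k/(6*(k + 6)).
Verify: 5/(k**2 + 13*k + 42) matches t_k.
Evaluate: s_(n+1) = 5*(n + 1)/(6*(n + 7)); subtract s_(0) = 0 ⇒ S(n) = 5*(n + 1)/(6*(n + 7)).

S(n) = \frac{5 \left(n + 1\right)}{6 \left(n + 7\right)}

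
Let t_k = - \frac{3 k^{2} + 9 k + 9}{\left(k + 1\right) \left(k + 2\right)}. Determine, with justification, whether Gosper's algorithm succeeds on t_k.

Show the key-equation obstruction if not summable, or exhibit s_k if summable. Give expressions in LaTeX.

t_(k+1)/t_k = (k + 1)*(3*k + (k + 1)**2 + 6)/((k + 3)*(k**2 + 3*k + 3)).
So A=k + 1 and B=k + 3, with C=k**2 + 3*k + 3.
Need (k + 1)·f(k+1) − (k + 2)·f(k) = k**2 + 3*k + 3.
Bound: deg f ≤ 2.
Coefficient equations give f(k) = k*(k + 2).
So s_k = (B(k−1)f/C)·t_k = (k*(k + 2)**2/(k**2 + 3*k + 3))·t_k = -3*k*(k + 2)/(k + 1).
s_(k+1) − s_k = 3*(-k**2 - 3*k - 3)/(k**2 + 3*k + 2) = t_k.

Yes. s_k = - \frac{3 k \left(k + 2\right)}{k + 1}.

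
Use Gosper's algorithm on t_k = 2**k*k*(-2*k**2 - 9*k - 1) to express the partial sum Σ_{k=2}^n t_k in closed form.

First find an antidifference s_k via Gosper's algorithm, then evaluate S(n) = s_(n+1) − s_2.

S(n) = -4*2**n*n**3 - 6*2**n*n**2 - 2*2**n*n + 24

t_(k+1)/t_k = 2*(2*k**3 + 15*k**2 + 25*k + 12)/(k*(2*k**2 + 9*k + 1)).
A = 2, B = 1, C = k**3 + 9*k**2/2 + k/2.
Solve (2)·f(k+1) − (1)·f(k) = k**3 + 9*k**2/2 + k/2.
d = 3 from the (0,0,3) case.
Solving with deg f ≤ 3: f(k) = k*(k - 1)*(2*k - 1)/2.
R(k) = B(k−1)·f(k)/C(k) = (k - 1)*(2*k - 1)/(2*k**2 + 9*k + 1); s_k = R·t_k = 2**k*k*(-2*k**2 + 3*k - 1).
Verify: 2**k*k*(-2*k**2 - 9*k - 1) matches t_k.
Evaluate: s_(n+1) = 2**(n + 1)*n*(-2*n**2 - 3*n - 1); subtract s_(2) = -24 ⇒ S(n) = -4*2**n*n**3 - 6*2**n*n**2 - 2*2**n*n + 24.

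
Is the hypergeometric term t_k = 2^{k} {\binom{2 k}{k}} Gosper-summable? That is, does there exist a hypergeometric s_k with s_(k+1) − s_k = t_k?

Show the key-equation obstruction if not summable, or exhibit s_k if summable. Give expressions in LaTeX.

No — key equation has no polynomial f.

t_(k+1)/t_k = 4*(2*k + 1)/(k + 1).
Gosper form: A/B · C(k+1)/C(k) with A=8*k + 4, B=k + 1, C=1.
Key eq: (8*k + 4)·f(k+1) = (k)·f(k) + (1).
Degrees (1,1,0) ⇒ d ≤ -1.
Bound -1 < 0, so the key equation has no polynomial solution.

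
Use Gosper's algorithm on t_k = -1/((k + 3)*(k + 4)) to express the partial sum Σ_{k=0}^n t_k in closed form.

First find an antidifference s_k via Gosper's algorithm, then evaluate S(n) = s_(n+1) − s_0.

S(n) = (-n - 1)/(3*(n + 4))

t_(k+1)/t_k = (k + 3)/(k + 5).
Factor: A=k + 3; B=k + 5; C=1.
Solve (k + 3)·f(k+1) − (k + 4)·f(k) = 1.
d = 1 from the (1,1,0) case.
Solving with deg f ≤ 1: f(k) = k/3.
R(k) = B(k−1)·f(k)/C(k) = k*(k + 4)/3; s_k = R·t_k = -k/(3*k + 9).
Check: Δs_k = -1/(k**2 + 7*k + 12). ✓
s_(n+1) = (-n - 1)/(3*(n + 4)) and s_(0) = 0, so S(n) = (-n - 1)/(3*(n + 4)).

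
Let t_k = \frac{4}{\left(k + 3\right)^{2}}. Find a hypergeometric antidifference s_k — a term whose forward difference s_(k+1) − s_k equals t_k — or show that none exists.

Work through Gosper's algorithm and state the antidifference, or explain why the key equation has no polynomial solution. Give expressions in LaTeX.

none (Gosper's algorithm certifies no s_k)

r(k) = (k + 3)**2/(k + 4)**2 after simplifying.
Take A(k)=k**2 + 6*k + 9, B(k)=k**2 + 8*k + 16, C(k)=1.
Set up (k**2 + 6*k + 9)·f(k+1) − (k**2 + 6*k + 9)·f(k) − (1) = 0.
Degrees (2,2,0) ⇒ d ≤ 0.
Put f(k) = c0: A·f(k+1) − B(k−1)·f(k) − C = -1; need -1 = 0 — inconsistent ⇒ no f, not summable.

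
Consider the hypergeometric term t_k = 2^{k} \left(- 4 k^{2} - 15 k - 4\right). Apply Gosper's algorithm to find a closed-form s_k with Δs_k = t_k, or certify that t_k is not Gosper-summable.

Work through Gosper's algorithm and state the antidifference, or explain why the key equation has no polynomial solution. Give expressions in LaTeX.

Ratio r(k) = 2*(4*k**2 + 23*k + 23)/(4*k**2 + 15*k + 4).
Take A(k)=2, B(k)=1, C(k)=k**2 + 15*k/4 + 1.
Solve (2)·f(k+1) − (1)·f(k) = k**2 + 15*k/4 + 1.
Degrees (0,0,2) ⇒ d ≤ 2.
Match coefficients ⇒ f(k) = (4*k**2 - k - 2)/4.
Then R = B(k−1)f/C = (4*k**2 - k - 2)/(4*k**2 + 15*k + 4), so s_k = R(k)·t_k = 2**k*(-4*k**2 + k + 2).
Δs = 2**k*(-4*k**2 - 15*k - 4), as required.

s_k = 2^{k} \left(- 4 k^{2} + k + 2\right)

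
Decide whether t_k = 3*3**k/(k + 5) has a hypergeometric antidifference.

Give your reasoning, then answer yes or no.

t_(k+1)/t_k = 3*(k + 5)/(k + 6).
Normal form (A,B,C) = (3*k + 15, k + 6, 1).
Key eq: (3*k + 15)·f(k+1) = (k + 5)·f(k) + (1).
d = -1 from the (1,1,0) case.
deg f ≤ -1 is impossible — no certificate.

No — key equation has no polynomial f.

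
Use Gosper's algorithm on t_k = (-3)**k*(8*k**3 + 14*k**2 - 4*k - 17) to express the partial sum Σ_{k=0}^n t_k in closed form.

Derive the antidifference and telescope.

The ratio is 3*(-8*k**3 - 38*k**2 - 48*k - 1)/(8*k**3 + 14*k**2 - 4*k - 17).
Factor: A=-3; B=1; C=k**3 + 7*k**2/4 - k/2 - 17/8.
Key eq: (-3)·f(k+1) = (1)·f(k) + (k**3 + 7*k**2/4 - k/2 - 17/8).
Degrees (0,0,3) ⇒ d ≤ 3.
Coefficient equations give f(k) = -(2*k**3 - k**2 - 4*k - 2)/8.
Get s_k = R·t_k = (-3)**k*(-2*k**3 + k**2 + 4*k + 2) with R(k) = B(k−1)f(k)/C(k) = -(2*k**3 - k**2 - 4*k - 2)/(8*k**3 + 14*k**2 - 4*k - 17).
Δs = (-3)**k*(8*k**3 + 14*k**2 - 4*k - 17), as required.
Σ_(k=0)^n t_k = s_(n+1) − s_(0) = ((-3)**(n + 1)*(-2*n**3 - 5*n**2 + 5)) − (2), i.e. 6*(-3)**n*n**3 + 15*(-3)**n*n**2 - 15*(-3)**n - 2.

S(n) = 6*(-3)**n*n**3 + 15*(-3)**n*n**2 - 15*(-3)**n - 2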